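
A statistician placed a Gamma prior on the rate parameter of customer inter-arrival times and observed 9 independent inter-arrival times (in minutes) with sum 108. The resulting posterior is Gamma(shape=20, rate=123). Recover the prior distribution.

Gamma(shape=11, rate=15)

For an exponential likelihood with a Gamma(α, β) prior on the rate, n observations with total T give posterior Gamma(α+n, β+T).
So α = 20 − 9 = 11 and β = 123 − 108 = 15.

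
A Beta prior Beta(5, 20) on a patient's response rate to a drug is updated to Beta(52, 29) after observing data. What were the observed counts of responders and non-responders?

A Beta(α, β) prior with s successes and f failures in binomial data gives a Beta(α+s, β+f) posterior.
Match parameters: s=52−5=47, f=29−20=9.

47 responders and 9 non-responders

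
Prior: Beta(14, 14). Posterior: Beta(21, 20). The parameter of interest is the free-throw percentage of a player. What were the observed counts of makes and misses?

7 makes and 6 misses

Beta is conjugate to the binomial likelihood: posterior = Beta(a+s, b+f).
Match parameters: s=21−14=7, f=20−14=6.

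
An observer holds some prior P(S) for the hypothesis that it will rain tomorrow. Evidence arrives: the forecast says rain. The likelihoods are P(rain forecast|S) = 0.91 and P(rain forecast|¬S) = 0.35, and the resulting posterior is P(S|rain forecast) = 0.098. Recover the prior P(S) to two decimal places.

In odds form, posterior odds = prior odds × likelihood ratio, so prior odds = posterior odds ÷ LR.
Posterior odds = 0.098/(1−0.098) = 0.1086. LR = 0.91/0.35 = 2.6000.
Prior odds = 0.1086/2.6000 = 0.0418, so P(S) = 0.0418/(1+0.0418) ≈ 0.04.

P(S) = 0.04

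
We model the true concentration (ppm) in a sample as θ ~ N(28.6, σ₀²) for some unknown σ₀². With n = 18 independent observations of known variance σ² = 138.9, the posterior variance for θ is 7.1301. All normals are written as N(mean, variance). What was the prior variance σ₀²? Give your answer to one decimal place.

Posterior precision equals prior precision plus data precision: 1/σ_n² = 1/σ₀² + n/σ².
So 1/σ₀² = 1/7.1301 − 18/138.9 = 0.140250 − 0.129590 = 0.010660.
Hence σ₀² = 1/0.010660 ≈ 93.8.

σ₀² = 93.8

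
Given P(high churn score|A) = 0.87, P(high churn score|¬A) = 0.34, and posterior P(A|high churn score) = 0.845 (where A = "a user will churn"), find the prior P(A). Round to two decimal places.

P(A) = 0.68

Bayes' rule in odds form gives O(A|E) = O(A)·[P(E|A)/P(E|¬A)], hence O(A) = O(A|E)/LR.
Posterior odds = 0.845/(1−0.845) = 5.4516. LR = 0.87/0.34 = 2.5588.
Prior odds = 5.4516/2.5588 = 2.1305, so P(A) = 2.1305/(1+2.1305) ≈ 0.68.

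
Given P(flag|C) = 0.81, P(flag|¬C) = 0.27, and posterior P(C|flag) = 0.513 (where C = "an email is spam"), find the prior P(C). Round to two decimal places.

In odds form, posterior odds = prior odds × likelihood ratio, so prior odds = posterior odds ÷ LR.
Posterior odds = 0.513/(1−0.513) = 1.0534. LR = 0.81/0.27 = 3.0000.
Prior odds = 1.0534/3.0000 = 0.3511, so P(C) = 0.3511/(1+0.3511) ≈ 0.26.

P(C) = 0.26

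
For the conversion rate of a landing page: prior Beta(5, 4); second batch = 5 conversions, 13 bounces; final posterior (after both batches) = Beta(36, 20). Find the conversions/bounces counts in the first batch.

26 conversions and 3 bounces

Because Beta–binomial updating is additive in the counts, the combined data contributed (α_post−α_prior, β_post−β_prior) successes and failures.
Total across both batches: 36−5=31 conversions, 20−4=16 bounces.
Subtract the second batch: 31−5=26 conversions and 16−13=3 bounces.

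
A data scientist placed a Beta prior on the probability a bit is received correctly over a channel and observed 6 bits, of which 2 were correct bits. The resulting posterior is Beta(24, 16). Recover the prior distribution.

Under Beta–binomial conjugacy the posterior parameters are (a+s, b+f).
So a = 24 − 2 = 22 and b = 16 − 4 = 12.

Beta(22, 12)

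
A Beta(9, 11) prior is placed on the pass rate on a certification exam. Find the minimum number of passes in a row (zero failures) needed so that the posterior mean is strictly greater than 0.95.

After k passes and 0 failures the posterior is Beta(9+k, 11), with mean (9+k)/(9+11+k).
Set (9+k)/(20+k) > 0.95 and solve: k > (0.95·20 − 9)/(1 − 0.95) = 200.000.
The smallest integer exceeding 200.000 is 201.

k = 201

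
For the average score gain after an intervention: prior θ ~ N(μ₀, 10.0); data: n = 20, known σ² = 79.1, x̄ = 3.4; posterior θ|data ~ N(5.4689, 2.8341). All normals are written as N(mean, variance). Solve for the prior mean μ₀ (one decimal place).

μ₀ = 10.7

The posterior mean is a precision-weighted average: μ_n = (τ₀μ₀ + τ_data·x̄)/(τ₀+τ_data), with τ₀=1/σ₀² and τ_data=n/σ².
Here τ₀ = 1/10.0 = 0.100000 and τ_data = 20/79.1 = 0.252845, so τ_n = 0.352845.
Rearranging for μ₀: μ₀ = (μ_n·τ_n − τ_data·x̄)/τ₀ = (5.4689·0.352845 − 0.252845·3.4) / 0.100000 = 1.070001/0.100000 ≈ 10.7.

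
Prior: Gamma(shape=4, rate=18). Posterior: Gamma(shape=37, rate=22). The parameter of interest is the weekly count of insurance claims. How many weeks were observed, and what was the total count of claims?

n = 4 weeks with total 33 claims

Gamma–Poisson conjugacy: posterior shape = α + Σxᵢ, posterior rate = β + n.
Matching: Σxᵢ = 37 − 4 = 33 and n = 22 − 18 = 4.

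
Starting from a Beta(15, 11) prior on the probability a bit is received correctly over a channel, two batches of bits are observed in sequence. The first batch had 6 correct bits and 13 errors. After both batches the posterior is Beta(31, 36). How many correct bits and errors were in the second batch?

10 correct bits and 12 errors

Because Beta–binomial updating is additive in the counts, the combined data contributed (α_post−α_prior, β_post−β_prior) successes and failures.
Total across both batches: 31−15=16 correct bits, 36−11=25 errors.
Subtract the first batch: 16−6=10 correct bits and 25−13=12 errors.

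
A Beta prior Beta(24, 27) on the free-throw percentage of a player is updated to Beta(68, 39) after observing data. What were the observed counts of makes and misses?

A Beta(a, b) prior with s successes and f failures in binomial data gives a Beta(a+s, b+f) posterior.
So s = 68 − 24 = 44 and f = 39 − 27 = 12.

44 makes and 12 misses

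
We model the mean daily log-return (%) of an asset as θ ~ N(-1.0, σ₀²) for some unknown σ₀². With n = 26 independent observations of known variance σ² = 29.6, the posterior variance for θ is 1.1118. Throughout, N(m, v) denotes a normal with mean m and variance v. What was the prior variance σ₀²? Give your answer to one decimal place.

σ₀² = 47.5

For the Normal–Normal model with known σ², precisions add: τ_n = τ₀ + n/σ².
So 1/σ₀² = 1/1.1118 − 26/29.6 = 0.899442 − 0.878378 = 0.021064.
Hence σ₀² = 1/0.021064 ≈ 47.5.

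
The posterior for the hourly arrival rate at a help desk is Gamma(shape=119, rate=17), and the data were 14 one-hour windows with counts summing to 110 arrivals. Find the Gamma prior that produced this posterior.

A Gamma(α, β) prior (rate parametrization) on a Poisson rate with n observations summing to S gives posterior Gamma(α+S, β+n).
So α = 119 − 110 = 9 and β = 17 − 14 = 3.

Gamma(shape=9, rate=3)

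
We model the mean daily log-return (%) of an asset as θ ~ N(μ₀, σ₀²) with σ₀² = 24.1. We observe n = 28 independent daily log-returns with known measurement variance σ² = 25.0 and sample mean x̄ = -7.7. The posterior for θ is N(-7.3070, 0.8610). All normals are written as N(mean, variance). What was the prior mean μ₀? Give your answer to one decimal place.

μ₀ = 3.3

With known observation variance, the Normal–Normal posterior has precision τ_n = τ₀ + n/σ² and mean μ_n = (τ₀μ₀ + (n/σ²)x̄)/τ_n.
Here τ₀ = 1/24.1 = 0.041494 and τ_data = 28/25.0 = 1.120000, so τ_n = 1.161494.
Rearranging for μ₀: μ₀ = (μ_n·τ_n − τ_data·x̄)/τ₀ = (-7.3070·1.161494 − 1.120000·-7.7) / 0.041494 = 0.136963/0.041494 ≈ 3.3.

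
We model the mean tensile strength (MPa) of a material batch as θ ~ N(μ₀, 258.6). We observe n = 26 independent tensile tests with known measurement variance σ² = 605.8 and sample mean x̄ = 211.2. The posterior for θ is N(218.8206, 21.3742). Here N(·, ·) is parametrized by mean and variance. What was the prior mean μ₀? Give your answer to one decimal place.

μ₀ = 303.4

The posterior mean is a precision-weighted average: μ_n = (τ₀μ₀ + τ_data·x̄)/(τ₀+τ_data), with τ₀=1/σ₀² and τ_data=n/σ².
Here τ₀ = 1/258.6 = 0.003867 and τ_data = 26/605.8 = 0.042918, so τ_n = 0.046785.
Rearranging for μ₀: μ₀ = (μ_n·τ_n − τ_data·x̄)/τ₀ = (218.8206·0.046785 − 0.042918·211.2) / 0.003867 = 1.173240/0.003867 ≈ 303.4.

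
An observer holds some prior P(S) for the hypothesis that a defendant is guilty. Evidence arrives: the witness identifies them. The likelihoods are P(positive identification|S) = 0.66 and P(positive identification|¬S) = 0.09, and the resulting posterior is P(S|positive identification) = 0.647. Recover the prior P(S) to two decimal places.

In odds form, posterior odds = prior odds × likelihood ratio, so prior odds = posterior odds ÷ LR.
Posterior odds = 0.647/(1−0.647) = 1.8329. LR = 0.66/0.09 = 7.3333.
Prior odds = 1.8329/7.3333 = 0.2499, so P(S) = 0.2499/(1+0.2499) ≈ 0.20.

P(S) = 0.20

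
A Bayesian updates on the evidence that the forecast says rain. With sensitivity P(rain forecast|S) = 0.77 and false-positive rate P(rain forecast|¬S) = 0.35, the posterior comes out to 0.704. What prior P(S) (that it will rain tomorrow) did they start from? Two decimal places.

P(S) = 0.52

Bayes' rule in odds form gives O(S|E) = O(S)·[P(E|S)/P(E|¬S)], hence O(S) = O(S|E)/LR.
Posterior odds = 0.704/(1−0.704) = 2.3784. LR = 0.77/0.35 = 2.2000.
Prior odds = 2.3784/2.2000 = 1.0811, so P(S) = 1.0811/(1+1.0811) ≈ 0.52.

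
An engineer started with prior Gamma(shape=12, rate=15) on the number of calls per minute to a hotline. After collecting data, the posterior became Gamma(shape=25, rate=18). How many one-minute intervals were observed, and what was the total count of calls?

Gamma–Poisson conjugacy: posterior shape = α + Σxᵢ, posterior rate = β + n.
Matching: Σxᵢ = 25 − 12 = 13 and n = 18 − 15 = 3.

n = 3 one-minute intervals with total 13 calls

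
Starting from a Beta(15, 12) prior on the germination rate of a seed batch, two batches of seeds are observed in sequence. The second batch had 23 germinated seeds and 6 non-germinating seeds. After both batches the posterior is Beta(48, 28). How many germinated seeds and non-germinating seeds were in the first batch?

Sequential conjugate updates are equivalent to a single update on the pooled data, so total successes = posterior α − prior α and total failures = posterior β − prior β.
Total across both batches: 48−15=33 germinated seeds, 28−12=16 non-germinating seeds.
Subtract the second batch: 33−23=10 germinated seeds and 16−6=10 non-germinating seeds.

10 germinated seeds and 10 non-germinating seeds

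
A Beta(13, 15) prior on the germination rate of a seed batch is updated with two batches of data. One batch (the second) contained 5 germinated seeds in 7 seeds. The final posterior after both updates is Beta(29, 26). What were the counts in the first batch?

Sequential conjugate updates are equivalent to a single update on the pooled data, so total successes = posterior α − prior α and total failures = posterior β − prior β.
Total across both batches: 29−13=16 germinated seeds, 26−15=11 non-germinating seeds.
Subtract the second batch: 16−5=11 germinated seeds and 11−2=9 non-germinating seeds.

11 germinated seeds and 9 non-germinating seeds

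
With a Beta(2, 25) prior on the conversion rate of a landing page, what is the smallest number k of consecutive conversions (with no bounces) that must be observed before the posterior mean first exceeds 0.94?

After k conversions and 0 bounces the posterior is Beta(2+k, 25), with mean (2+k)/(2+25+k).
Set (2+k)/(27+k) > 0.94 and solve: k > (0.94·27 − 2)/(1 − 0.94) = 389.667.
The smallest integer exceeding 389.667 is 390, and checking k=390: (392)/(417) = 0.9400 > 0.94.

k = 390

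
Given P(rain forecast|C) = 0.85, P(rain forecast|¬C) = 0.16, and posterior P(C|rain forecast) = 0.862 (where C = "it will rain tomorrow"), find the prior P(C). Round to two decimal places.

P(C) = 0.54

Bayes' rule in odds form gives O(C|E) = O(C)·[P(E|C)/P(E|¬C)], hence O(C) = O(C|E)/LR.
Posterior odds = 0.862/(1−0.862) = 6.2464. LR = 0.85/0.16 = 5.3125.
Prior odds = 6.2464/5.3125 = 1.1758, so P(C) = 1.1758/(1+1.1758) ≈ 0.54.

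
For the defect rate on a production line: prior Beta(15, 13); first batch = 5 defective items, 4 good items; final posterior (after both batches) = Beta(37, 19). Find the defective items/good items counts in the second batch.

17 defective items and 2 good items

Sequential conjugate updates are equivalent to a single update on the pooled data, so total successes = posterior α − prior α and total failures = posterior β − prior β.
Total across both batches: 37−15=22 defective items, 19−13=6 good items.
Subtract the first batch: 22−5=17 defective items and 6−4=2 good items.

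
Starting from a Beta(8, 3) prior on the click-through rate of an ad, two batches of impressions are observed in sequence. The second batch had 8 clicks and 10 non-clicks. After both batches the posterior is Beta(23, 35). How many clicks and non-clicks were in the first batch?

Sequential conjugate updates are equivalent to a single update on the pooled data, so total successes = posterior α − prior α and total failures = posterior β − prior β.
Total across both batches: 23−8=15 clicks, 35−3=32 non-clicks.
Subtract the second batch: 15−8=7 clicks and 32−10=22 non-clicks.

7 clicks and 22 non-clicks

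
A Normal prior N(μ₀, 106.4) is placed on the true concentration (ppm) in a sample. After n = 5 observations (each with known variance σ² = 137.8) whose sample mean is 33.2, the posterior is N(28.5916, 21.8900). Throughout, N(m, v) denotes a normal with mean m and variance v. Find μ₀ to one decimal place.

The posterior mean is a precision-weighted average: μ_n = (τ₀μ₀ + τ_data·x̄)/(τ₀+τ_data), with τ₀=1/σ₀² and τ_data=n/σ².
Here τ₀ = 1/106.4 = 0.009398 and τ_data = 5/137.8 = 0.036284, so τ_n = 0.045682.
Rearranging for μ₀: μ₀ = (μ_n·τ_n − τ_data·x̄)/τ₀ = (28.5916·0.045682 − 0.036284·33.2) / 0.009398 = 0.101493/0.009398 ≈ 10.8.

μ₀ = 10.8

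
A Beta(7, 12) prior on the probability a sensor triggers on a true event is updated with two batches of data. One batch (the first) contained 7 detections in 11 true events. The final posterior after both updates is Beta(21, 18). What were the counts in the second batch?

7 detections and 2 misses

Because Beta–binomial updating is additive in the counts, the combined data contributed (α_post−α_prior, β_post−β_prior) successes and failures.
Total across both batches: 21−7=14 detections, 18−12=6 misses.
Subtract the first batch: 14−7=7 detections and 6−4=2 misses.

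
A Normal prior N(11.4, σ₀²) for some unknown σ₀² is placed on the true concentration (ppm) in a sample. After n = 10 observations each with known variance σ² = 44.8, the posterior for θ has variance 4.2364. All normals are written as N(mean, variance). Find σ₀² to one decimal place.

σ₀² = 77.9

For the Normal–Normal model with known σ², precisions add: τ_n = τ₀ + n/σ².
So 1/σ₀² = 1/4.2364 − 10/44.8 = 0.236049 − 0.223214 = 0.012835.
Hence σ₀² = 1/0.012835 ≈ 77.9.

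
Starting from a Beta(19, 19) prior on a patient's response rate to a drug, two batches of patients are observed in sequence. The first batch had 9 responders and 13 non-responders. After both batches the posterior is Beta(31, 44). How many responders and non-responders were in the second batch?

3 responders and 12 non-responders

Because Beta–binomial updating is additive in the counts, the combined data contributed (α_post−α_prior, β_post−β_prior) successes and failures.
Total across both batches: 31−19=12 responders, 44−19=25 non-responders.
Subtract the first batch: 12−9=3 responders and 25−13=12 non-responders.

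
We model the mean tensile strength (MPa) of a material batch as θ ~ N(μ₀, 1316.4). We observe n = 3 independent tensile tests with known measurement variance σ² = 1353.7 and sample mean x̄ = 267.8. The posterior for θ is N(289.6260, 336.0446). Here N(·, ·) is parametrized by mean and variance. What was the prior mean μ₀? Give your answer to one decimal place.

With known observation variance, the Normal–Normal posterior has precision τ_n = τ₀ + n/σ² and mean μ_n = (τ₀μ₀ + (n/σ²)x̄)/τ_n.
Here τ₀ = 1/1316.4 = 0.000760 and τ_data = 3/1353.7 = 0.002216, so τ_n = 0.002976.
Rearranging for μ₀: μ₀ = (μ_n·τ_n − τ_data·x̄)/τ₀ = (289.6260·0.002976 − 0.002216·267.8) / 0.000760 = 0.268482/0.000760 ≈ 353.3.

μ₀ = 353.3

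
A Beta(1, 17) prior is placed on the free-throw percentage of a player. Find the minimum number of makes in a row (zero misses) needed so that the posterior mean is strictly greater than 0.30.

k = 7

After k makes and 0 misses the posterior is Beta(1+k, 17), with mean (1+k)/(1+17+k).
Set (1+k)/(18+k) > 0.30 and solve: k > (0.30·18 − 1)/(1 − 0.30) = 6.286.
The smallest integer exceeding 6.286 is 7.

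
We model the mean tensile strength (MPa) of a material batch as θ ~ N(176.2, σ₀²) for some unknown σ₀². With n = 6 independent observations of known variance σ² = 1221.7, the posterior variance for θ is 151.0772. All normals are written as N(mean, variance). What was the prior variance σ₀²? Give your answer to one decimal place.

Posterior precision equals prior precision plus data precision: 1/σ_n² = 1/σ₀² + n/σ².
So 1/σ₀² = 1/151.0772 − 6/1221.7 = 0.006619 − 0.004911 = 0.001708.
Hence σ₀² = 1/0.001708 ≈ 585.5.

σ₀² = 585.5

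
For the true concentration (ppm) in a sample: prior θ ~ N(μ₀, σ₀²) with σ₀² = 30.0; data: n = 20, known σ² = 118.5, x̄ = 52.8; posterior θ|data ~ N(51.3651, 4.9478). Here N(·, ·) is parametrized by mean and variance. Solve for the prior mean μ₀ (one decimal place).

μ₀ = 44.1

The posterior mean is a precision-weighted average: μ_n = (τ₀μ₀ + τ_data·x̄)/(τ₀+τ_data), with τ₀=1/σ₀² and τ_data=n/σ².
Here τ₀ = 1/30.0 = 0.033333 and τ_data = 20/118.5 = 0.168776, so τ_n = 0.202109.
Rearranging for μ₀: μ₀ = (μ_n·τ_n − τ_data·x̄)/τ₀ = (51.3651·0.202109 − 0.168776·52.8) / 0.033333 = 1.469976/0.033333 ≈ 44.1.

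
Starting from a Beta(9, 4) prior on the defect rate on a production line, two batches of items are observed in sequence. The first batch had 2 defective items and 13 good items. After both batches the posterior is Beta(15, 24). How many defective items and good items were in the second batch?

4 defective items and 7 good items

Sequential conjugate updates are equivalent to a single update on the pooled data, so total successes = posterior α − prior α and total failures = posterior β − prior β.
Total across both batches: 15−9=6 defective items, 24−4=20 good items.
Subtract the first batch: 6−2=4 defective items and 20−13=7 good items.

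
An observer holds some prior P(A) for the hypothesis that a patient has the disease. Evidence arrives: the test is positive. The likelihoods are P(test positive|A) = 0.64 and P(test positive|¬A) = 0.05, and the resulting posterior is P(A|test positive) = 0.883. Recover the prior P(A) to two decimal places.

Bayes' rule in odds form gives O(A|E) = O(A)·[P(E|A)/P(E|¬A)], hence O(A) = O(A|E)/LR.
Posterior odds = 0.883/(1−0.883) = 7.5470. LR = 0.64/0.05 = 12.8000.
Prior odds = 7.5470/12.8000 = 0.5896, so P(A) = 0.5896/(1+0.5896) ≈ 0.37.

P(A) = 0.37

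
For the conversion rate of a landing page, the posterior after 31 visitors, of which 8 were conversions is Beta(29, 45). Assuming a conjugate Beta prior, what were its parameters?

Under Beta–binomial conjugacy the posterior parameters are (α+s, β+f).
So α = 29 − 8 = 21 and β = 45 − 23 = 22.

Beta(21, 22)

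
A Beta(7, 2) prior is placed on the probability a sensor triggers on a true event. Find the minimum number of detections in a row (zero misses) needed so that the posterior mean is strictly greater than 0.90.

After k detections and 0 misses the posterior is Beta(7+k, 2), with mean (7+k)/(7+2+k).
Set (7+k)/(9+k) > 0.90 and solve: k > (0.90·9 − 7)/(1 − 0.90) = 11.000.
The smallest integer exceeding 11.000 is 12, and checking k=12: (19)/(21) = 0.9048 > 0.90.

k = 12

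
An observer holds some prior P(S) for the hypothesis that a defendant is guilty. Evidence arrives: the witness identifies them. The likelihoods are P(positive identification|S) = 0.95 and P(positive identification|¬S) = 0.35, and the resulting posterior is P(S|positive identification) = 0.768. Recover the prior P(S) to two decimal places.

Bayes' rule in odds form gives O(S|E) = O(S)·[P(E|S)/P(E|¬S)], hence O(S) = O(S|E)/LR.
Posterior odds = 0.768/(1−0.768) = 3.3103. LR = 0.95/0.35 = 2.7143.
Prior odds = 3.3103/2.7143 = 1.2196, so P(S) = 1.2196/(1+1.2196) ≈ 0.55.

P(S) = 0.55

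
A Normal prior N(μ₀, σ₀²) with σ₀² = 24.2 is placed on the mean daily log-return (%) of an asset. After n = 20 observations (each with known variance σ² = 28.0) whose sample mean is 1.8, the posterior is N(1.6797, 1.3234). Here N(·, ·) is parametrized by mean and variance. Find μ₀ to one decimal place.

With known observation variance, the Normal–Normal posterior has precision τ_n = τ₀ + n/σ² and mean μ_n = (τ₀μ₀ + (n/σ²)x̄)/τ_n.
Here τ₀ = 1/24.2 = 0.041322 and τ_data = 20/28.0 = 0.714286, so τ_n = 0.755608.
Rearranging for μ₀: μ₀ = (μ_n·τ_n − τ_data·x̄)/τ₀ = (1.6797·0.755608 − 0.714286·1.8) / 0.041322 = -0.016520/0.041322 ≈ -0.4.

μ₀ = -0.4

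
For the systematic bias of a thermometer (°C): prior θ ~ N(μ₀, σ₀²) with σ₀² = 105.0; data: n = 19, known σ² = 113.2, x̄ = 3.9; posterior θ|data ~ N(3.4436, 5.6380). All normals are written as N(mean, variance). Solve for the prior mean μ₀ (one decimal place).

μ₀ = -4.6

The posterior mean is a precision-weighted average: μ_n = (τ₀μ₀ + τ_data·x̄)/(τ₀+τ_data), with τ₀=1/σ₀² and τ_data=n/σ².
Here τ₀ = 1/105.0 = 0.009524 and τ_data = 19/113.2 = 0.167845, so τ_n = 0.177369.
Rearranging for μ₀: μ₀ = (μ_n·τ_n − τ_data·x̄)/τ₀ = (3.4436·0.177369 − 0.167845·3.9) / 0.009524 = -0.043808/0.009524 ≈ -4.6.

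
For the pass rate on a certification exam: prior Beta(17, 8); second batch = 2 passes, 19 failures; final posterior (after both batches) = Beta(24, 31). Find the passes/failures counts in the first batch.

5 passes and 4 failures

Because Beta–binomial updating is additive in the counts, the combined data contributed (α_post−α_prior, β_post−β_prior) successes and failures.
Total across both batches: 24−17=7 passes, 31−8=23 failures.
Subtract the second batch: 7−2=5 passes and 23−19=4 failures.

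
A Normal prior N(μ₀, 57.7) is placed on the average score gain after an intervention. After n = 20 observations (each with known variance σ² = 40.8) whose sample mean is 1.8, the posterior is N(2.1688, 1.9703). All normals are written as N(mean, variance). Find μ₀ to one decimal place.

With known observation variance, the Normal–Normal posterior has precision τ_n = τ₀ + n/σ² and mean μ_n = (τ₀μ₀ + (n/σ²)x̄)/τ_n.
Here τ₀ = 1/57.7 = 0.017331 and τ_data = 20/40.8 = 0.490196, so τ_n = 0.507527.
Rearranging for μ₀: μ₀ = (μ_n·τ_n − τ_data·x̄)/τ₀ = (2.1688·0.507527 − 0.490196·1.8) / 0.017331 = 0.218372/0.017331 ≈ 12.6.

μ₀ = 12.6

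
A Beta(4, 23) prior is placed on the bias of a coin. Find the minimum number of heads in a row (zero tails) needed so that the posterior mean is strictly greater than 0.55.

k = 25

After k heads and 0 tails the posterior is Beta(4+k, 23), with mean (4+k)/(4+23+k).
Set (4+k)/(27+k) > 0.55 and solve: k > (0.55·27 − 4)/(1 − 0.55) = 24.111.
The smallest integer exceeding 24.111 is 25.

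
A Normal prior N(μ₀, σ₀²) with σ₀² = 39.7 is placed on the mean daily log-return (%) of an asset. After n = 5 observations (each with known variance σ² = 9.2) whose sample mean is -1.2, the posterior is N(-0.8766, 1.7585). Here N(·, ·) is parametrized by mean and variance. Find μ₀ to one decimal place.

μ₀ = 6.1

With known observation variance, the Normal–Normal posterior has precision τ_n = τ₀ + n/σ² and mean μ_n = (τ₀μ₀ + (n/σ²)x̄)/τ_n.
Here τ₀ = 1/39.7 = 0.025189 and τ_data = 5/9.2 = 0.543478, so τ_n = 0.568667.
Rearranging for μ₀: μ₀ = (μ_n·τ_n − τ_data·x̄)/τ₀ = (-0.8766·0.568667 − 0.543478·-1.2) / 0.025189 = 0.153680/0.025189 ≈ 6.1.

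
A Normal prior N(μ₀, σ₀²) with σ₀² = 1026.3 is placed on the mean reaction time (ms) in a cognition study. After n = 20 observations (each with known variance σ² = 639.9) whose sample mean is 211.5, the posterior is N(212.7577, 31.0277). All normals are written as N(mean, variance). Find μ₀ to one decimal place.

μ₀ = 253.1

The posterior mean is a precision-weighted average: μ_n = (τ₀μ₀ + τ_data·x̄)/(τ₀+τ_data), with τ₀=1/σ₀² and τ_data=n/σ².
Here τ₀ = 1/1026.3 = 0.000974 and τ_data = 20/639.9 = 0.031255, so τ_n = 0.032229.
Rearranging for μ₀: μ₀ = (μ_n·τ_n − τ_data·x̄)/τ₀ = (212.7577·0.032229 − 0.031255·211.5) / 0.000974 = 0.246535/0.000974 ≈ 253.1.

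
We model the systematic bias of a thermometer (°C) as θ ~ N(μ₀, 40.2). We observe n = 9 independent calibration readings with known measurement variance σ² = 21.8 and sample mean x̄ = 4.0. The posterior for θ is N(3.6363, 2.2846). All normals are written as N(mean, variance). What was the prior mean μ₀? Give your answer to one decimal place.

μ₀ = -2.4

The posterior mean is a precision-weighted average: μ_n = (τ₀μ₀ + τ_data·x̄)/(τ₀+τ_data), with τ₀=1/σ₀² and τ_data=n/σ².
Here τ₀ = 1/40.2 = 0.024876 and τ_data = 9/21.8 = 0.412844, so τ_n = 0.437720.
Rearranging for μ₀: μ₀ = (μ_n·τ_n − τ_data·x̄)/τ₀ = (3.6363·0.437720 − 0.412844·4.0) / 0.024876 = -0.059695/0.024876 ≈ -2.4.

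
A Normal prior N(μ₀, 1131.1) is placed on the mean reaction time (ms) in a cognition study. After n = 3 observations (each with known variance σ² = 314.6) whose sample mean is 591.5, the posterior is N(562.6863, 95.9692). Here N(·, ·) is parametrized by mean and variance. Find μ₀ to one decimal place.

The posterior mean is a precision-weighted average: μ_n = (τ₀μ₀ + τ_data·x̄)/(τ₀+τ_data), with τ₀=1/σ₀² and τ_data=n/σ².
Here τ₀ = 1/1131.1 = 0.000884 and τ_data = 3/314.6 = 0.009536, so τ_n = 0.010420.
Rearranging for μ₀: μ₀ = (μ_n·τ_n − τ_data·x̄)/τ₀ = (562.6863·0.010420 − 0.009536·591.5) / 0.000884 = 0.222647/0.000884 ≈ 251.9.

μ₀ = 251.9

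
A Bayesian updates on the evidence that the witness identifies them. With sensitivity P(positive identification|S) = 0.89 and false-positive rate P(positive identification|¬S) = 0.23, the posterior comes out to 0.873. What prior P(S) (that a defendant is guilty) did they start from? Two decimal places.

P(S) = 0.64

Bayes' rule in odds form gives O(S|E) = O(S)·[P(E|S)/P(E|¬S)], hence O(S) = O(S|E)/LR.
Posterior odds = 0.873/(1−0.873) = 6.8740. LR = 0.89/0.23 = 3.8696.
Prior odds = 6.8740/3.8696 = 1.7764, so P(S) = 1.7764/(1+1.7764) ≈ 0.64.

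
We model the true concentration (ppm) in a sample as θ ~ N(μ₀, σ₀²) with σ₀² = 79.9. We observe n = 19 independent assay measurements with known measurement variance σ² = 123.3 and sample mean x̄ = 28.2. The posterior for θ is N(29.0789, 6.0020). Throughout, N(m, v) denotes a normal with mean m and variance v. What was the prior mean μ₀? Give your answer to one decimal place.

With known observation variance, the Normal–Normal posterior has precision τ_n = τ₀ + n/σ² and mean μ_n = (τ₀μ₀ + (n/σ²)x̄)/τ_n.
Here τ₀ = 1/79.9 = 0.012516 and τ_data = 19/123.3 = 0.154096, so τ_n = 0.166612.
Rearranging for μ₀: μ₀ = (μ_n·τ_n − τ_data·x̄)/τ₀ = (29.0789·0.166612 − 0.154096·28.2) / 0.012516 = 0.499386/0.012516 ≈ 39.9.

μ₀ = 39.9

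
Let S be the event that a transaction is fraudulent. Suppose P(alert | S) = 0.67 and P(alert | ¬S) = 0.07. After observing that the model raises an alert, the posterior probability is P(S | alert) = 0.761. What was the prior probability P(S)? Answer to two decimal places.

P(S) = 0.25

In odds form, posterior odds = prior odds × likelihood ratio, so prior odds = posterior odds ÷ LR.
Posterior odds = 0.761/(1−0.761) = 3.1841. LR = 0.67/0.07 = 9.5714.
Prior odds = 3.1841/9.5714 = 0.3327, so P(S) = 0.3327/(1+0.3327) ≈ 0.25.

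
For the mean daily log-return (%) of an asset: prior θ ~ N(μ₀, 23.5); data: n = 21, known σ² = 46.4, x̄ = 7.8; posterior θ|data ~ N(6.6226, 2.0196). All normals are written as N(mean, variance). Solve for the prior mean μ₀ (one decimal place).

μ₀ = -5.9

With known observation variance, the Normal–Normal posterior has precision τ_n = τ₀ + n/σ² and mean μ_n = (τ₀μ₀ + (n/σ²)x̄)/τ_n.
Here τ₀ = 1/23.5 = 0.042553 and τ_data = 21/46.4 = 0.452586, so τ_n = 0.495139.
Rearranging for μ₀: μ₀ = (μ_n·τ_n − τ_data·x̄)/τ₀ = (6.6226·0.495139 − 0.452586·7.8) / 0.042553 = -0.251063/0.042553 ≈ -5.9.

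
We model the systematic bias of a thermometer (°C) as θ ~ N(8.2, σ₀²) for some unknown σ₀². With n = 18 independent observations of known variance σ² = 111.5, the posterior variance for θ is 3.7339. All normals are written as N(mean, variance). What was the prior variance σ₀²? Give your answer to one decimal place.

σ₀² = 9.4

For the Normal–Normal model with known σ², precisions add: τ_n = τ₀ + n/σ².
So 1/σ₀² = 1/3.7339 − 18/111.5 = 0.267816 − 0.161435 = 0.106381.
Hence σ₀² = 1/0.106381 ≈ 9.4.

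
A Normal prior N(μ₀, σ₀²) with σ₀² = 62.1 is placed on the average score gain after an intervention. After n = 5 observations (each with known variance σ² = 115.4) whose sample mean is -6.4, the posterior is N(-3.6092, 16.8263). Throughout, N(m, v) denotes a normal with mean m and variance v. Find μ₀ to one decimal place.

μ₀ = 3.9

The posterior mean is a precision-weighted average: μ_n = (τ₀μ₀ + τ_data·x̄)/(τ₀+τ_data), with τ₀=1/σ₀² and τ_data=n/σ².
Here τ₀ = 1/62.1 = 0.016103 and τ_data = 5/115.4 = 0.043328, so τ_n = 0.059431.
Rearranging for μ₀: μ₀ = (μ_n·τ_n − τ_data·x̄)/τ₀ = (-3.6092·0.059431 − 0.043328·-6.4) / 0.016103 = 0.062801/0.016103 ≈ 3.9.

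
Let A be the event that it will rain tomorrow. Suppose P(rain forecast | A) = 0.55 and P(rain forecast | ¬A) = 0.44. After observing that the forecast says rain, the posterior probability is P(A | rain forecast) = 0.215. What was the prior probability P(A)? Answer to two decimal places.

P(A) = 0.18

Bayes' rule in odds form gives O(A|E) = O(A)·[P(E|A)/P(E|¬A)], hence O(A) = O(A|E)/LR.
Posterior odds = 0.215/(1−0.215) = 0.2739. LR = 0.55/0.44 = 1.2500.
Prior odds = 0.2739/1.2500 = 0.2191, so P(A) = 0.2191/(1+0.2191) ≈ 0.18.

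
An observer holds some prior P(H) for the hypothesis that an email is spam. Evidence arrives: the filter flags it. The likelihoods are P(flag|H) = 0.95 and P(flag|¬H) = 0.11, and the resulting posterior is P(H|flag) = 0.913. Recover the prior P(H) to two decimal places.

In odds form, posterior odds = prior odds × likelihood ratio, so prior odds = posterior odds ÷ LR.
Posterior odds = 0.913/(1−0.913) = 10.4943. LR = 0.95/0.11 = 8.6364.
Prior odds = 10.4943/8.6364 = 1.2151, so P(H) = 1.2151/(1+1.2151) ≈ 0.55.

P(H) = 0.55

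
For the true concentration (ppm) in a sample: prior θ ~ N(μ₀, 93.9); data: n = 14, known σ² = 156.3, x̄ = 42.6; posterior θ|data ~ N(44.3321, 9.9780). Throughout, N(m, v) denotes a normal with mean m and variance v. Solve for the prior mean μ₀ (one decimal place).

With known observation variance, the Normal–Normal posterior has precision τ_n = τ₀ + n/σ² and mean μ_n = (τ₀μ₀ + (n/σ²)x̄)/τ_n.
Here τ₀ = 1/93.9 = 0.010650 and τ_data = 14/156.3 = 0.089571, so τ_n = 0.100221.
Rearranging for μ₀: μ₀ = (μ_n·τ_n − τ_data·x̄)/τ₀ = (44.3321·0.100221 − 0.089571·42.6) / 0.010650 = 0.627283/0.010650 ≈ 58.9.

μ₀ = 58.9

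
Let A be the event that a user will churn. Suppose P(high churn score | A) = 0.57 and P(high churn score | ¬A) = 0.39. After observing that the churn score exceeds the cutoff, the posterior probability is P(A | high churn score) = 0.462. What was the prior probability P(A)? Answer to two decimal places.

Bayes' rule in odds form gives O(A|E) = O(A)·[P(E|A)/P(E|¬A)], hence O(A) = O(A|E)/LR.
Posterior odds = 0.462/(1−0.462) = 0.8587. LR = 0.57/0.39 = 1.4615.
Prior odds = 0.8587/1.4615 = 0.5875, so P(A) = 0.5875/(1+0.5875) ≈ 0.37.

P(A) = 0.37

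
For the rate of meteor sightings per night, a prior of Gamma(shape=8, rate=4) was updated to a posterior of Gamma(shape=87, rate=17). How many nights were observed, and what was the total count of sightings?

n = 13 nights with total 79 sightings

A Gamma(α, β) prior (rate parametrization) on a Poisson rate with n observations summing to S gives posterior Gamma(α+S, β+n).
Matching: Σxᵢ = 87 − 8 = 79 and n = 17 − 4 = 13.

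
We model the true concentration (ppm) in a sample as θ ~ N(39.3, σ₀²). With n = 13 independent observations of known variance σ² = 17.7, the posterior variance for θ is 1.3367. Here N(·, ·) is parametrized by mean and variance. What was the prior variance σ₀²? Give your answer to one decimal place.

Posterior precision equals prior precision plus data precision: 1/σ_n² = 1/σ₀² + n/σ².
So 1/σ₀² = 1/1.3367 − 13/17.7 = 0.748111 − 0.734463 = 0.013648.
Hence σ₀² = 1/0.013648 ≈ 73.3.

σ₀² = 73.3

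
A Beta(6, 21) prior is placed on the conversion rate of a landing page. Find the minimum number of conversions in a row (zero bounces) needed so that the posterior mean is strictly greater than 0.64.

After k conversions and 0 bounces the posterior is Beta(6+k, 21), with mean (6+k)/(6+21+k).
Set (6+k)/(27+k) > 0.64 and solve: k > (0.64·27 − 6)/(1 − 0.64) = 31.333.
The smallest integer exceeding 31.333 is 32.

k = 32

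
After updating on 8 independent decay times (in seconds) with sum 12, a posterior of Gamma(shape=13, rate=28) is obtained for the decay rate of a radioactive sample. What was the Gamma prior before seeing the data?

For an exponential likelihood with a Gamma(α, β) prior on the rate, n observations with total T give posterior Gamma(α+n, β+T).
So α = 13 − 8 = 5 and β = 28 − 12 = 16.

Gamma(shape=5, rate=16)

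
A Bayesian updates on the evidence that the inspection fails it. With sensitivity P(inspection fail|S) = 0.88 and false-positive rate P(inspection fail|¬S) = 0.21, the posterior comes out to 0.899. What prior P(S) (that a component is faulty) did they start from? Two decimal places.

P(S) = 0.68

Bayes' rule in odds form gives O(S|E) = O(S)·[P(E|S)/P(E|¬S)], hence O(S) = O(S|E)/LR.
Posterior odds = 0.899/(1−0.899) = 8.9010. LR = 0.88/0.21 = 4.1905.
Prior odds = 8.9010/4.1905 = 2.1241, so P(S) = 2.1241/(1+2.1241) ≈ 0.68.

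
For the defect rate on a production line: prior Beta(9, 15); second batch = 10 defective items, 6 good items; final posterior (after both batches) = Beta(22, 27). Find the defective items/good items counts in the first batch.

3 defective items and 6 good items

Sequential conjugate updates are equivalent to a single update on the pooled data, so total successes = posterior α − prior α and total failures = posterior β − prior β.
Total across both batches: 22−9=13 defective items, 27−15=12 good items.
Subtract the second batch: 13−10=3 defective items and 12−6=6 good items.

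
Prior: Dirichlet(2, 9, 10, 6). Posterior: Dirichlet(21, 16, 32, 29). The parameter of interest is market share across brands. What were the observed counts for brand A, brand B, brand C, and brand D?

For a Dirichlet(α) prior with multinomial counts c, the posterior is Dirichlet(α + c) componentwise.
Counts are posterior − prior componentwise: 21−2=19, 16−9=7, 32−10=22, 29−6=23.

counts (19, 7, 22, 23)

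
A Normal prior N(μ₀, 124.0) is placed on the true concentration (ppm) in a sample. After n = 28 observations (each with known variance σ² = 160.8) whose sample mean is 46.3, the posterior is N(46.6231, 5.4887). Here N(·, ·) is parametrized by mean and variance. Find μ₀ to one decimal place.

With known observation variance, the Normal–Normal posterior has precision τ_n = τ₀ + n/σ² and mean μ_n = (τ₀μ₀ + (n/σ²)x̄)/τ_n.
Here τ₀ = 1/124.0 = 0.008065 and τ_data = 28/160.8 = 0.174129, so τ_n = 0.182194.
Rearranging for μ₀: μ₀ = (μ_n·τ_n − τ_data·x̄)/τ₀ = (46.6231·0.182194 − 0.174129·46.3) / 0.008065 = 0.432276/0.008065 ≈ 53.6.

μ₀ = 53.6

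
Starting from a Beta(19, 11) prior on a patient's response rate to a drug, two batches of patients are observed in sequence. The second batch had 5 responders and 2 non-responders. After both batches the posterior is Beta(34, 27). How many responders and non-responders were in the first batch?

Sequential conjugate updates are equivalent to a single update on the pooled data, so total successes = posterior α − prior α and total failures = posterior β − prior β.
Total across both batches: 34−19=15 responders, 27−11=16 non-responders.
Subtract the second batch: 15−5=10 responders and 16−2=14 non-responders.

10 responders and 14 non-responders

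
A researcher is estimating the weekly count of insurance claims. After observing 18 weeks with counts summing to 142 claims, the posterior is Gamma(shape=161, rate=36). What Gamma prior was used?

Gamma(shape=19, rate=18)

Gamma–Poisson conjugacy: posterior shape = α + Σxᵢ, posterior rate = β + n.
So α = 161 − 142 = 19 and β = 36 − 18 = 18.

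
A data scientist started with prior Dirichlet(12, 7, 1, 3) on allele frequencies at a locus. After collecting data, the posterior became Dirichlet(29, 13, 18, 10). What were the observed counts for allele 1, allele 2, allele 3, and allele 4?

For a Dirichlet(α) prior with multinomial counts c, the posterior is Dirichlet(α + c) componentwise.
Counts are posterior − prior componentwise: 29−12=17, 13−7=6, 18−1=17, 10−3=7.

counts (17, 6, 17, 7)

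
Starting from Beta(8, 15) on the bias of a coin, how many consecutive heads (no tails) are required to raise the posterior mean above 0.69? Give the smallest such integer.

k = 26

After k heads and 0 tails the posterior is Beta(8+k, 15), with mean (8+k)/(8+15+k).
Set (8+k)/(23+k) > 0.69 and solve: k > (0.69·23 − 8)/(1 − 0.69) = 25.387.
The smallest integer exceeding 25.387 is 26, and checking k=26: (34)/(49) = 0.6939 > 0.69.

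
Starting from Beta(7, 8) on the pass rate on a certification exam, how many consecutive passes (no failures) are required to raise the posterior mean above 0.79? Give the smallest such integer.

After k passes and 0 failures the posterior is Beta(7+k, 8), with mean (7+k)/(7+8+k).
Set (7+k)/(15+k) > 0.79 and solve: k > (0.79·15 − 7)/(1 − 0.79) = 23.095.
The smallest integer exceeding 23.095 is 24.

k = 24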